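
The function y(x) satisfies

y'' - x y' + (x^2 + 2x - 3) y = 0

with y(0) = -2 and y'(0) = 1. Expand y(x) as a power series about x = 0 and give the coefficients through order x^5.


Ansatz: y(x) = sum_{n>=0} a_n x^n, so y'(x) = sum_{n>=1} n a_n x^(n-1) and y''(x) = sum_{n>=2} n(n-1) a_n x^(n-2).
Substitute into P(x) y'' + Q(x) y' + R(x) y = 0 with P(x) = 1, Q(x) = -x, R(x) = x^2 + 2x - 3, and match powers of x.
Initial conditions: a_0 = -2, a_1 = 1.
Setting the coefficient of each power of x to zero and solving order by order (substituting the coefficients already found):
  x^0: 2 a_2 - 3 a_0 = 0  ->  2 a_2 = 3 a_0 = -6  ->  a_2 = -3
  x^1: 6 a_3 - 4 a_1 + 2 a_0 = 0  ->  6 a_3 = 4 a_1 - 2 a_0 = 8  ->  a_3 = 4/3
  x^2: 12 a_4 - 5 a_2 + 2 a_1 + a_0 = 0  ->  12 a_4 = 5 a_2 - 2 a_1 - a_0 = -15  ->  a_4 = -5/4
  x^3: 20 a_5 - 6 a_3 + 2 a_2 + a_1 = 0  ->  20 a_5 = 6 a_3 - 2 a_2 - a_1 = 13  ->  a_5 = 13/20
Truncated series: y(x) = -2 + x - 3 x^2 + (4/3) x^3 - (5/4) x^4 + (13/20) x^5 + O(x^6).

a_0 = -2; a_1 = 1; a_2 = -3; a_3 = 4/3; a_4 = -5/4; a_5 = 13/20


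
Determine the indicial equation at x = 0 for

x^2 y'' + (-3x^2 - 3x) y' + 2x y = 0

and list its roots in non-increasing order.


Divide by x^2 to reach normal form y'' + P_1(x) y' + P_2(x) y = 0 with P_1(x) = -3 - 3/x and P_2(x) = 2/x.
x = 0 is a singular point because the y'-coefficient -3 - 3/x has a pole at x = 0 and the y-coefficient 2/x has a pole at x = 0.
It is a regular singular point because x P_1(x) = p(x) = -3x - 3 and x^2 P_2(x) = q(x) = 2x are polynomials, hence analytic at x = 0.
p(0) = -3,  q(0) = 0.
Indicial equation: r(r-1) + p(0) r + q(0) = 0, i.e. r^2 + (p(0) - 1) r + q(0) = 0, i.e. r^2 - 4 r = 0.
Discriminant: (-4)^2 - 4(0) = 16, so r = (4 ± 4)/2.
Solving: r_1 = 4, r_2 = 0.

indicial: r^2 - 4 r = 0; roots r_1 = 4, r_2 = 0


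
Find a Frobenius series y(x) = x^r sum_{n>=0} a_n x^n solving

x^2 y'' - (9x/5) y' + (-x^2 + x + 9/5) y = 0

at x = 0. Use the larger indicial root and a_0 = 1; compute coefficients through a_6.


Write in Frobenius form y'' + (p(x)/x) y' + (q(x)/x^2) y = 0:
  p(x) = -9/5,  q(x) = -x^2 + x + 9/5.
Indicial equation: r(r-1) + (-9/5) r + (9/5) = 0 -> roots r_1 = 9/5, r_2 = 1.
Take r = r_1 = 9/5. Let y(x) = x^r sum_{n>=0} a_n x^n with a_0 = 1.
Substitute y = x^r sum a_n x^n and match x^{r+n}. The recurrence is
  D(n) a_n + 1 a_{n-1} - 1 a_{n-2} = 0,  where D(n) = (r+n)(r+n-1) + (-9/5)(r+n) + (9/5).
  a_n = [-1 a_{n-1} + 1 a_{n-2}] / D(n).
Since the indicial polynomial factors as (r - r_1)(r - r_2), D(n) = (r_1 + n - r_1)(r_1 + n - r_2) = n(n + 4/5).
Evaluating step by step (a_0 = 1):
  n = 1: D(1) = 1(1 + 4/5) = 9/5; numerator = -1(1) = -1; a_1 = (-1)/(9/5) = -5/9
  n = 2: D(2) = 2(2 + 4/5) = 28/5; numerator = -1(-5/9) + 1(1) = 14/9; a_2 = (14/9)/(28/5) = 5/18
  n = 3: D(3) = 3(3 + 4/5) = 57/5; numerator = -1(5/18) + 1(-5/9) = -5/6; a_3 = (-5/6)/(57/5) = -25/342
  n = 4: D(4) = 4(4 + 4/5) = 96/5; numerator = -1(-25/342) + 1(5/18) = 20/57; a_4 = (20/57)/(96/5) = 25/1368
  n = 5: D(5) = 5(5 + 4/5) = 29; numerator = -1(25/1368) + 1(-25/342) = -125/1368; a_5 = (-125/1368)/(29) = -125/39672
  n = 6: D(6) = 6(6 + 4/5) = 204/5; numerator = -1(-125/39672) + 1(25/1368) = 425/19836; a_6 = (425/19836)/(204/5) = 125/238032

r = 9/5; a_0 = 1; a_1 = -5/9; a_2 = 5/18; a_3 = -25/342; a_4 = 25/1368; a_5 = -125/39672; a_6 = 125/238032


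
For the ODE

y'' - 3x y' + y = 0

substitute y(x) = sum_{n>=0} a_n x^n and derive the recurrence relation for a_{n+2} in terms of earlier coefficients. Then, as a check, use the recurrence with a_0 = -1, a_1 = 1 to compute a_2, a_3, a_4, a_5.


Substitute y = sum_n a_n x^n.
y''(x) has coefficient (n+2)(n+1) a_{n+2} at x^n;
-3 x y'(x) has coefficient -3 n a_n at x^n (shift);
y(x) has coefficient 1 a_n at x^n.
Matching x^n: (n+2)(n+1) a_{n+2} + (-3n + 1) a_n = 0.
Thus a_{n+2} = (3n - 1) / ((n+1)(n+2)) * a_n.

Check with a_0 = -1, a_1 = 1 (apply the recurrence for n = 0, 1, 2, 3): a_0 = -1, a_1 = 1, a_2 = 1/2, a_3 = 1/3, a_4 = 5/24, a_5 = 2/15.

a_(n+2) = (3n - 1) / ((n+1)(n+2)) * a_n; check: a_0 = -1, a_1 = 1, a_2 = 1/2, a_3 = 1/3, a_4 = 5/24, a_5 = 2/15


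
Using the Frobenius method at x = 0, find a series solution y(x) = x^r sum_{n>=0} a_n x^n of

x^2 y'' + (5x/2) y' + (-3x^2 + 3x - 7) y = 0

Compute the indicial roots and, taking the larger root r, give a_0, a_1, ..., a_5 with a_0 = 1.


Write in Frobenius form y'' + (p(x)/x) y' + (q(x)/x^2) y = 0:
  p(x) = 5/2,  q(x) = -3x^2 + 3x - 7.
Indicial equation: r(r-1) + (5/2) r + (-7) = 0 -> roots r_1 = 2, r_2 = -7/2.
Take r = r_1 = 2. Let y(x) = x^r sum_{n>=0} a_n x^n with a_0 = 1.
Substitute y = x^r sum a_n x^n and match x^{r+n}. The recurrence is
  D(n) a_n + 3 a_{n-1} - 3 a_{n-2} = 0,  where D(n) = (r+n)(r+n-1) + (5/2)(r+n) + (-7).
  a_n = [-3 a_{n-1} + 3 a_{n-2}] / D(n).
Since the indicial polynomial factors as (r - r_1)(r - r_2), D(n) = (r_1 + n - r_1)(r_1 + n - r_2) = n(n + 11/2).
Evaluating step by step (a_0 = 1):
  n = 1: D(1) = 1(1 + 11/2) = 13/2; numerator = -3(1) = -3; a_1 = (-3)/(13/2) = -6/13
  n = 2: D(2) = 2(2 + 11/2) = 15; numerator = -3(-6/13) + 3(1) = 57/13; a_2 = (57/13)/(15) = 19/65
  n = 3: D(3) = 3(3 + 11/2) = 51/2; numerator = -3(19/65) + 3(-6/13) = -147/65; a_3 = (-147/65)/(51/2) = -98/1105
  n = 4: D(4) = 4(4 + 11/2) = 38; numerator = -3(-98/1105) + 3(19/65) = 1263/1105; a_4 = (1263/1105)/(38) = 1263/41990
  n = 5: D(5) = 5(5 + 11/2) = 105/2; numerator = -3(1263/41990) + 3(-98/1105) = -14961/41990; a_5 = (-14961/41990)/(105/2) = -4987/734825

r = 2; a_0 = 1; a_1 = -6/13; a_2 = 19/65; a_3 = -98/1105; a_4 = 1263/41990; a_5 = -4987/734825


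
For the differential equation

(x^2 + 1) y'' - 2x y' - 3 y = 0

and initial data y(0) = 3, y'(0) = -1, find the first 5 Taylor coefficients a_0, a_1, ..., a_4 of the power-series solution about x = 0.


Ansatz: y(x) = sum_{n>=0} a_n x^n, so y'(x) = sum_{n>=1} n a_n x^(n-1) and y''(x) = sum_{n>=2} n(n-1) a_n x^(n-2).
Substitute into P(x) y'' + Q(x) y' + R(x) y = 0 with P(x) = x^2 + 1, Q(x) = -2x, R(x) = -3, and match powers of x.
Initial conditions: a_0 = 3, a_1 = -1.
Setting the coefficient of each power of x to zero and solving order by order (substituting the coefficients already found):
  x^0: 2 a_2 - 3 a_0 = 0  ->  2 a_2 = 3 a_0 = 9  ->  a_2 = 9/2
  x^1: 6 a_3 - 5 a_1 = 0  ->  6 a_3 = 5 a_1 = -5  ->  a_3 = -5/6
  x^2: 12 a_4 - 5 a_2 = 0  ->  12 a_4 = 5 a_2 = 45/2  ->  a_4 = 15/8
Truncated series: y(x) = 3 - x + (9/2) x^2 - (5/6) x^3 + (15/8) x^4 + O(x^5).

a_0 = 3; a_1 = -1; a_2 = 9/2; a_3 = -5/6; a_4 = 15/8


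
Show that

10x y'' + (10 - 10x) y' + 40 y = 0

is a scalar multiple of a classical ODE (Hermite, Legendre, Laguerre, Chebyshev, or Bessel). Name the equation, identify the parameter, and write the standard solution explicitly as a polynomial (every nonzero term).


All three coefficients share the factor 10; dividing through by 10 gives  x y'' + (1 - x) y' + 4 y = 0.
This matches the Laguerre equation x y'' + (1 - x) y' + n y = 0 with n = 4; the polynomial solution is L_4(x).
With y = sum_k a_k x^k, matching x^k gives (k+1)k a_{k+1} + (k+1) a_{k+1} - k a_k + n a_k = 0, i.e. (k+1)^2 a_{k+1} = (k - n) a_k = (k - 4) a_k. The right side vanishes at k = 4, so the series terminates at degree 4.
Standard normalization L_n(0) = 1 gives a_0 = 1. Work upward with a_{k+1} = (k - 4) a_k / (k+1)^2:
  a_1 = (0 - 4)(1) / 1^2 = -4/1 = -4
  a_2 = (1 - 4)(-4) / 2^2 = 12/4 = 3
  a_3 = (2 - 4)(3) / 3^2 = -6/9 = -2/3
  a_4 = (3 - 4)(-2/3) / 4^2 = (2/3)/16 = 1/24
Hence L_4(x) = x^4/24 - 2 x^3/3 + 3 x^2 - 4 x + 1.

L_4(x); series = x^4/24 - 2 x^3/3 + 3 x^2 - 4 x + 1


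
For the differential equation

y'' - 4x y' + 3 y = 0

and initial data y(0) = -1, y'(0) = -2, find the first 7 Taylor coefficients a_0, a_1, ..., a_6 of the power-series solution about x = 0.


Ansatz: y(x) = sum_{n>=0} a_n x^n, so y'(x) = sum_{n>=1} n a_n x^(n-1) and y''(x) = sum_{n>=2} n(n-1) a_n x^(n-2).
Substitute into P(x) y'' + Q(x) y' + R(x) y = 0 with P(x) = 1, Q(x) = -4x, R(x) = 3, and match powers of x.
Initial conditions: a_0 = -1, a_1 = -2.
Setting the coefficient of each power of x to zero and solving order by order (substituting the coefficients already found):
  x^0: 2 a_2 + 3 a_0 = 0  ->  2 a_2 = -3 a_0 = 3  ->  a_2 = 3/2
  x^1: 6 a_3 - a_1 = 0  ->  6 a_3 = a_1 = -2  ->  a_3 = -1/3
  x^2: 12 a_4 - 5 a_2 = 0  ->  12 a_4 = 5 a_2 = 15/2  ->  a_4 = 5/8
  x^3: 20 a_5 - 9 a_3 = 0  ->  20 a_5 = 9 a_3 = -3  ->  a_5 = -3/20
  x^4: 30 a_6 - 13 a_4 = 0  ->  30 a_6 = 13 a_4 = 65/8  ->  a_6 = 13/48
Truncated series: y(x) = -1 - 2 x + (3/2) x^2 - (1/3) x^3 + (5/8) x^4 - (3/20) x^5 + (13/48) x^6 + O(x^7).

a_0 = -1; a_1 = -2; a_2 = 3/2; a_3 = -1/3; a_4 = 5/8; a_5 = -3/20; a_6 = 13/48


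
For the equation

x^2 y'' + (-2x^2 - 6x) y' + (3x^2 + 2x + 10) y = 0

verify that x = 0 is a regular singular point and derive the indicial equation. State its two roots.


Divide by x^2 to reach normal form y'' + P_1(x) y' + P_2(x) y = 0 with P_1(x) = -2 - 6/x and P_2(x) = 3 + 2/x + 10/x^2.
x = 0 is a singular point because the y'-coefficient -2 - 6/x has a pole at x = 0 and the y-coefficient 3 + 2/x + 10/x^2 has a pole at x = 0.
It is a regular singular point because x P_1(x) = p(x) = -2x - 6 and x^2 P_2(x) = q(x) = 3x^2 + 2x + 10 are polynomials, hence analytic at x = 0.
p(0) = -6,  q(0) = 10.
Indicial equation: r(r-1) + p(0) r + q(0) = 0, i.e. r^2 + (p(0) - 1) r + q(0) = 0, i.e. r^2 - 7 r + 10 = 0.
Discriminant: (-7)^2 - 4(10) = 9, so r = (7 ± 3)/2.
Solving: r_1 = 5, r_2 = 2.

indicial: r^2 - 7 r + 10 = 0; roots r_1 = 5, r_2 = 2


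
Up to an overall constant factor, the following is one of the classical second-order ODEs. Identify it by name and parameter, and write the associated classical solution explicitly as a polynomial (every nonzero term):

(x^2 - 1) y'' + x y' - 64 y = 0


All three coefficients share the factor -1; dividing through by -1 gives  (1 - x^2) y'' - x y' + 64 y = 0.
This matches the Chebyshev equation (1 - x^2) y'' - x y' + n^2 y = 0 (note the -x y' term, not -2x y') with n^2 = 64, so n = 8; the polynomial solution is T_8(x).
With y = sum_k a_k x^k, matching x^k gives (k+2)(k+1) a_{k+2} = (k^2 - n^2) a_k = (k - 8)(k + 8) a_k. The right side vanishes at k = 8, so the series with the parity of 8 terminates at degree 8.
Standard normalization: leading coefficient of T_n is 2^(n-1), so a_8 = 2^7 = 128. Work downward with a_k = (k+1)(k+2) a_{k+2} / ((k - 8)(k + 8)):
  a_6 = (7)(8)(128) / ((6 - 8)(6 + 8)) = 7168/(-28) = -256
  a_4 = (5)(6)(-256) / ((4 - 8)(4 + 8)) = -7680/(-48) = 160
  a_2 = (3)(4)(160) / ((2 - 8)(2 + 8)) = 1920/(-60) = -32
  a_0 = (1)(2)(-32) / ((0 - 8)(0 + 8)) = -64/(-64) = 1
Hence T_8(x) = 128 x^8 - 256 x^6 + 160 x^4 - 32 x^2 + 1.

T_8(x); series = 128 x^8 - 256 x^6 + 160 x^4 - 32 x^2 + 1


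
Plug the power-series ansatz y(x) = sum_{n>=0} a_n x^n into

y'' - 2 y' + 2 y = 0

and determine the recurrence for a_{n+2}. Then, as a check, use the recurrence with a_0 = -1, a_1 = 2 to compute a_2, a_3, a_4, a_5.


Substitute y = sum_n a_n x^n.
y''(x) has coefficient (n+2)(n+1) a_{n+2} at x^n;
-2 y'(x) has coefficient -2 (n+1) a_{n+1} at x^n;
2 y(x) has coefficient 2 a_n at x^n.
Matching x^n: (n+2)(n+1) a_{n+2} - 2 (n+1) a_{n+1} + 2 a_n = 0.
Thus a_{n+2} = [2 (n+1) a_{n+1} - 2 a_n] / ((n+1)(n+2)).

Check with a_0 = -1, a_1 = 2 (apply the recurrence for n = 0, 1, 2, 3): a_0 = -1, a_1 = 2, a_2 = 3, a_3 = 4/3, a_4 = 1/6, a_5 = -1/15.

a_(n+2) = [2 (n+1) a_(n+1) - 2 a_n] / ((n+1)(n+2)); check: a_0 = -1, a_1 = 2, a_2 = 3, a_3 = 4/3, a_4 = 1/6, a_5 = -1/15


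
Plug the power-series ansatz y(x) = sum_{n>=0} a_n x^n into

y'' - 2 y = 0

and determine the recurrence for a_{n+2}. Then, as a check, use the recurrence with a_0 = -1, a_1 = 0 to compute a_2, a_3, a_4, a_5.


Substitute y = sum_n a_n x^n into y'' + (const) y = 0.
y''(x) = sum_{n>=0} (n+2)(n+1) a_{n+2} x^n.
The ODE becomes sum_n [(n+2)(n+1) a_{n+2} - 2 a_n] x^n = 0.
Setting each coefficient to zero gives the recurrence:
  (n+2)(n+1) a_{n+2} - 2 a_n = 0,
  a_{n+2} = 2 / ((n+1)(n+2)) a_n.

Check with a_0 = -1, a_1 = 0 (apply the recurrence for n = 0, 1, 2, 3): a_0 = -1, a_1 = 0, a_2 = -1, a_3 = 0, a_4 = -1/6, a_5 = 0.

a_{n+2} = 2/((n+1)(n+2)) * a_n; check: a_0 = -1, a_1 = 0, a_2 = -1, a_3 = 0, a_4 = -1/6, a_5 = 0


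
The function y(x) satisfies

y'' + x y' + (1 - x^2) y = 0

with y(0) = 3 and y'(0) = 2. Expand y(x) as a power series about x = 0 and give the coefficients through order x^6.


Ansatz: y(x) = sum_{n>=0} a_n x^n, so y'(x) = sum_{n>=1} n a_n x^(n-1) and y''(x) = sum_{n>=2} n(n-1) a_n x^(n-2).
Substitute into P(x) y'' + Q(x) y' + R(x) y = 0 with P(x) = 1, Q(x) = x, R(x) = 1 - x^2, and match powers of x.
Initial conditions: a_0 = 3, a_1 = 2.
Setting the coefficient of each power of x to zero and solving order by order (substituting the coefficients already found):
  x^0: 2 a_2 + a_0 = 0  ->  2 a_2 = -a_0 = -3  ->  a_2 = -3/2
  x^1: 6 a_3 + 2 a_1 = 0  ->  6 a_3 = -2 a_1 = -4  ->  a_3 = -2/3
  x^2: 12 a_4 + 3 a_2 - a_0 = 0  ->  12 a_4 = -3 a_2 + a_0 = 15/2  ->  a_4 = 5/8
  x^3: 20 a_5 + 4 a_3 - a_1 = 0  ->  20 a_5 = -4 a_3 + a_1 = 14/3  ->  a_5 = 7/30
  x^4: 30 a_6 + 5 a_4 - a_2 = 0  ->  30 a_6 = -5 a_4 + a_2 = -37/8  ->  a_6 = -37/240
Truncated series: y(x) = 3 + 2 x - (3/2) x^2 - (2/3) x^3 + (5/8) x^4 + (7/30) x^5 - (37/240) x^6 + O(x^7).

a_0 = 3; a_1 = 2; a_2 = -3/2; a_3 = -2/3; a_4 = 5/8; a_5 = 7/30; a_6 = -37/240


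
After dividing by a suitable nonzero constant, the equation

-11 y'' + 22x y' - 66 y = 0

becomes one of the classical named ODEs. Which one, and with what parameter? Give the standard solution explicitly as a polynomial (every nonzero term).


All three coefficients share the factor -11; dividing through by -11 gives  y'' - 2x y' + 6 y = 0.
This matches the Hermite equation y'' - 2x y' + 2n y = 0 with 2n = 6, so n = 3; the polynomial solution is H_3(x).
With y = sum_k a_k x^k, matching x^k gives (k+2)(k+1) a_{k+2} = 2(k - n) a_k = 2(k - 3) a_k. The right side vanishes at k = 3, so the series with the parity of 3 terminates at degree 3.
Standard normalization: leading coefficient of H_n is 2^n, so a_3 = 2^3 = 8. Work downward with a_k = (k+1)(k+2) a_{k+2} / (2(k - n)):
  a_1 = (2)(3)(8) / (2(1 - 3)) = 48/(-4) = -12
Hence H_3(x) = 8 x^3 - 12 x.

H_3(x); series = 8 x^3 - 12 x


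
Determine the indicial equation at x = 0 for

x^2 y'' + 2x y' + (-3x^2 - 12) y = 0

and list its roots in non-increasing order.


Divide by x^2 to reach normal form y'' + P_1(x) y' + P_2(x) y = 0 with P_1(x) = 2/x and P_2(x) = -3 - 12/x^2.
x = 0 is a singular point because the y'-coefficient 2/x has a pole at x = 0 and the y-coefficient -3 - 12/x^2 has a pole at x = 0.
It is a regular singular point because x P_1(x) = p(x) = 2 and x^2 P_2(x) = q(x) = -3x^2 - 12 are polynomials, hence analytic at x = 0.
p(0) = 2,  q(0) = -12.
Indicial equation: r(r-1) + p(0) r + q(0) = 0, i.e. r^2 + (p(0) - 1) r + q(0) = 0, i.e. r^2 + 1 r - 12 = 0.
Discriminant: (1)^2 - 4(-12) = 49, so r = (-1 ± 7)/2.
Solving: r_1 = 3, r_2 = -4.

indicial: r^2 + 1 r - 12 = 0; roots r_1 = 3, r_2 = -4


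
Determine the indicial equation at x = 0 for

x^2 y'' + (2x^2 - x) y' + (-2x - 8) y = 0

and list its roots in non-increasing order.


Divide by x^2 to reach normal form y'' + P_1(x) y' + P_2(x) y = 0 with P_1(x) = 2 - 1/x and P_2(x) = -2/x - 8/x^2.
x = 0 is a singular point because the y'-coefficient 2 - 1/x has a pole at x = 0 and the y-coefficient -2/x - 8/x^2 has a pole at x = 0.
It is a regular singular point because x P_1(x) = p(x) = 2x - 1 and x^2 P_2(x) = q(x) = -2x - 8 are polynomials, hence analytic at x = 0.
p(0) = -1,  q(0) = -8.
Indicial equation: r(r-1) + p(0) r + q(0) = 0, i.e. r^2 + (p(0) - 1) r + q(0) = 0, i.e. r^2 - 2 r - 8 = 0.
Discriminant: (-2)^2 - 4(-8) = 36, so r = (2 ± 6)/2.
Solving: r_1 = 4, r_2 = -2.

indicial: r^2 - 2 r - 8 = 0; roots r_1 = 4, r_2 = -2


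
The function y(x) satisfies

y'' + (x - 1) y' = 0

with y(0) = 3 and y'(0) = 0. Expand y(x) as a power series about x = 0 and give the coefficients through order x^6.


Ansatz: y(x) = sum_{n>=0} a_n x^n, so y'(x) = sum_{n>=1} n a_n x^(n-1) and y''(x) = sum_{n>=2} n(n-1) a_n x^(n-2).
Substitute into P(x) y'' + Q(x) y' + R(x) y = 0 with P(x) = 1, Q(x) = x - 1, R(x) = 0, and match powers of x.
Initial conditions: a_0 = 3, a_1 = 0.
Setting the coefficient of each power of x to zero and solving order by order (substituting the coefficients already found):
  x^0: 2 a_2 - a_1 = 0  ->  2 a_2 = a_1 = 0  ->  a_2 = 0
  x^1: 6 a_3 - 2 a_2 + a_1 = 0  ->  6 a_3 = 2 a_2 - a_1 = 0  ->  a_3 = 0
  x^2: 12 a_4 - 3 a_3 + 2 a_2 = 0  ->  12 a_4 = 3 a_3 - 2 a_2 = 0  ->  a_4 = 0
  x^3: 20 a_5 - 4 a_4 + 3 a_3 = 0  ->  20 a_5 = 4 a_4 - 3 a_3 = 0  ->  a_5 = 0
  x^4: 30 a_6 - 5 a_5 + 4 a_4 = 0  ->  30 a_6 = 5 a_5 - 4 a_4 = 0  ->  a_6 = 0
Truncated series: y(x) = 3 + O(x^7).

a_0 = 3; a_1 = 0; a_2 = 0; a_3 = 0; a_4 = 0; a_5 = 0; a_6 = 0


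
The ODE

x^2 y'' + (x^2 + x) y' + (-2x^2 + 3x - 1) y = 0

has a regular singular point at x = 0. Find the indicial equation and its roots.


Divide by x^2 to reach normal form y'' + P_1(x) y' + P_2(x) y = 0 with P_1(x) = 1 + 1/x and P_2(x) = -2 + 3/x - 1/x^2.
x = 0 is a singular point because the y'-coefficient 1 + 1/x has a pole at x = 0 and the y-coefficient -2 + 3/x - 1/x^2 has a pole at x = 0.
It is a regular singular point because x P_1(x) = p(x) = x + 1 and x^2 P_2(x) = q(x) = -2x^2 + 3x - 1 are polynomials, hence analytic at x = 0.
p(0) = 1,  q(0) = -1.
Indicial equation: r(r-1) + p(0) r + q(0) = 0, i.e. r^2 + (p(0) - 1) r + q(0) = 0, i.e. r^2 - 1 = 0.
Discriminant: (0)^2 - 4(-1) = 4, so r = (0 ± 2)/2.
Solving: r_1 = 1, r_2 = -1.

indicial: r^2 - 1 = 0; roots r_1 = 1, r_2 = -1


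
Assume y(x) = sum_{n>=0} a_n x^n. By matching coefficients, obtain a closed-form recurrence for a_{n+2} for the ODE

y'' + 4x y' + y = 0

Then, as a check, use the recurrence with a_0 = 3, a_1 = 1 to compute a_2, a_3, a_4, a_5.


Substitute y = sum_n a_n x^n.
y''(x) has coefficient (n+2)(n+1) a_{n+2} at x^n;
4 x y'(x) has coefficient 4 n a_n at x^n (shift);
y(x) has coefficient 1 a_n at x^n.
Matching x^n: (n+2)(n+1) a_{n+2} + (4n + 1) a_n = 0.
Thus a_{n+2} = (-4n - 1) / ((n+1)(n+2)) * a_n.

Check with a_0 = 3, a_1 = 1 (apply the recurrence for n = 0, 1, 2, 3): a_0 = 3, a_1 = 1, a_2 = -3/2, a_3 = -5/6, a_4 = 9/8, a_5 = 13/24.

a_(n+2) = (-4n - 1) / ((n+1)(n+2)) * a_n; check: a_0 = 3, a_1 = 1, a_2 = -3/2, a_3 = -5/6, a_4 = 9/8, a_5 = 13/24


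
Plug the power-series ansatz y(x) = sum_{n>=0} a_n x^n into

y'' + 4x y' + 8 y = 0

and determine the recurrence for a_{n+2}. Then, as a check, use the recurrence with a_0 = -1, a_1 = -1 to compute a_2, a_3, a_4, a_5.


Substitute y = sum_n a_n x^n.
y''(x) has coefficient (n+2)(n+1) a_{n+2} at x^n;
4 x y'(x) has coefficient 4 n a_n at x^n (shift);
8 y(x) has coefficient 8 a_n at x^n.
Matching x^n: (n+2)(n+1) a_{n+2} + (4n + 8) a_n = 0.
Thus a_{n+2} = (-4n - 8) / ((n+1)(n+2)) * a_n.

Check with a_0 = -1, a_1 = -1 (apply the recurrence for n = 0, 1, 2, 3): a_0 = -1, a_1 = -1, a_2 = 4, a_3 = 2, a_4 = -16/3, a_5 = -2.

a_(n+2) = (-4n - 8) / ((n+1)(n+2)) * a_n; check: a_0 = -1, a_1 = -1, a_2 = 4, a_3 = 2, a_4 = -16/3, a_5 = -2


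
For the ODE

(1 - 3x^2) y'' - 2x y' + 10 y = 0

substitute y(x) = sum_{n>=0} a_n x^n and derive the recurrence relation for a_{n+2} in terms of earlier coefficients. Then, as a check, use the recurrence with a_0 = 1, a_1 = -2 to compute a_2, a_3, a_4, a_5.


Substitute y = sum_n a_n x^n.
(1 - 3 x^2) y'' contributes (n+2)(n+1) a_{n+2} - 3 n(n-1) a_n at x^n.
-2 x y'(x) contributes -2 n a_n at x^n.
10 y(x) contributes 10 a_n at x^n.
Matching x^n: (n+2)(n+1) a_{n+2} + (-3 n(n-1) - 2 n + 10) a_n = 0.
Thus a_{n+2} = (3 n(n-1) + 2 n - 10) / ((n+1)(n+2)) * a_n.

Check with a_0 = 1, a_1 = -2 (apply the recurrence for n = 0, 1, 2, 3): a_0 = 1, a_1 = -2, a_2 = -5, a_3 = 8/3, a_4 = 0, a_5 = 28/15.

a_(n+2) = (3 n(n-1) + 2 n - 10) / ((n+1)(n+2)) * a_n; check: a_0 = 1, a_1 = -2, a_2 = -5, a_3 = 8/3, a_4 = 0, a_5 = 28/15


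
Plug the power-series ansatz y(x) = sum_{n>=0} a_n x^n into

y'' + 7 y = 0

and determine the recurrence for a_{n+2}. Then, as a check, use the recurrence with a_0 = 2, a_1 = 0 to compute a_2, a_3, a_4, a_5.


Substitute y = sum_n a_n x^n into y'' + (const) y = 0.
y''(x) = sum_{n>=0} (n+2)(n+1) a_{n+2} x^n.
The ODE becomes sum_n [(n+2)(n+1) a_{n+2} + 7 a_n] x^n = 0.
Setting each coefficient to zero gives the recurrence:
  (n+2)(n+1) a_{n+2} + 7 a_n = 0,
  a_{n+2} = -7 / ((n+1)(n+2)) a_n.

Check with a_0 = 2, a_1 = 0 (apply the recurrence for n = 0, 1, 2, 3): a_0 = 2, a_1 = 0, a_2 = -7, a_3 = 0, a_4 = 49/12, a_5 = 0.

a_{n+2} = -7/((n+1)(n+2)) * a_n; check: a_0 = 2, a_1 = 0, a_2 = -7, a_3 = 0, a_4 = 49/12, a_5 = 0


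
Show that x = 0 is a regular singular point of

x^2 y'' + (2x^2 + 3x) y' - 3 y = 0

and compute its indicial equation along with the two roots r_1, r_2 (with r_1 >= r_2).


Divide by x^2 to reach normal form y'' + P_1(x) y' + P_2(x) y = 0 with P_1(x) = 2 + 3/x and P_2(x) = -3/x^2.
x = 0 is a singular point because the y'-coefficient 2 + 3/x has a pole at x = 0 and the y-coefficient -3/x^2 has a pole at x = 0.
It is a regular singular point because x P_1(x) = p(x) = 2x + 3 and x^2 P_2(x) = q(x) = -3 are polynomials, hence analytic at x = 0.
p(0) = 3,  q(0) = -3.
Indicial equation: r(r-1) + p(0) r + q(0) = 0, i.e. r^2 + (p(0) - 1) r + q(0) = 0, i.e. r^2 + 2 r - 3 = 0.
Discriminant: (2)^2 - 4(-3) = 16, so r = (-2 ± 4)/2.
Solving: r_1 = 1, r_2 = -3.

indicial: r^2 + 2 r - 3 = 0; roots r_1 = 1, r_2 = -3


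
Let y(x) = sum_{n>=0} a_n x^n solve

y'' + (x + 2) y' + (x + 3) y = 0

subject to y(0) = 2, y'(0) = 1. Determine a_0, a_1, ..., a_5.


Ansatz: y(x) = sum_{n>=0} a_n x^n, so y'(x) = sum_{n>=1} n a_n x^(n-1) and y''(x) = sum_{n>=2} n(n-1) a_n x^(n-2).
Substitute into P(x) y'' + Q(x) y' + R(x) y = 0 with P(x) = 1, Q(x) = x + 2, R(x) = x + 3, and match powers of x.
Initial conditions: a_0 = 2, a_1 = 1.
Setting the coefficient of each power of x to zero and solving order by order (substituting the coefficients already found):
  x^0: 2 a_2 + 2 a_1 + 3 a_0 = 0  ->  2 a_2 = -2 a_1 - 3 a_0 = -8  ->  a_2 = -4
  x^1: 6 a_3 + 4 a_2 + 4 a_1 + a_0 = 0  ->  6 a_3 = -4 a_2 - 4 a_1 - a_0 = 10  ->  a_3 = 5/3
  x^2: 12 a_4 + 6 a_3 + 5 a_2 + a_1 = 0  ->  12 a_4 = -6 a_3 - 5 a_2 - a_1 = 9  ->  a_4 = 3/4
  x^3: 20 a_5 + 8 a_4 + 6 a_3 + a_2 = 0  ->  20 a_5 = -8 a_4 - 6 a_3 - a_2 = -12  ->  a_5 = -3/5
Truncated series: y(x) = 2 + x - 4 x^2 + (5/3) x^3 + (3/4) x^4 - (3/5) x^5 + O(x^6).

a_0 = 2; a_1 = 1; a_2 = -4; a_3 = 5/3; a_4 = 3/4; a_5 = -3/5


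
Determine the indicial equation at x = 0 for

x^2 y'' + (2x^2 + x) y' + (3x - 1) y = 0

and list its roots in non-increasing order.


Divide by x^2 to reach normal form y'' + P_1(x) y' + P_2(x) y = 0 with P_1(x) = 2 + 1/x and P_2(x) = 3/x - 1/x^2.
x = 0 is a singular point because the y'-coefficient 2 + 1/x has a pole at x = 0 and the y-coefficient 3/x - 1/x^2 has a pole at x = 0.
It is a regular singular point because x P_1(x) = p(x) = 2x + 1 and x^2 P_2(x) = q(x) = 3x - 1 are polynomials, hence analytic at x = 0.
p(0) = 1,  q(0) = -1.
Indicial equation: r(r-1) + p(0) r + q(0) = 0, i.e. r^2 + (p(0) - 1) r + q(0) = 0, i.e. r^2 - 1 = 0.
Discriminant: (0)^2 - 4(-1) = 4, so r = (0 ± 2)/2.
Solving: r_1 = 1, r_2 = -1.

indicial: r^2 - 1 = 0; roots r_1 = 1, r_2 = -1


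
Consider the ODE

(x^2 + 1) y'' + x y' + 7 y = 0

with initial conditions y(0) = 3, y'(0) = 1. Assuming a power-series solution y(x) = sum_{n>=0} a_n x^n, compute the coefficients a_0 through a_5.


Ansatz: y(x) = sum_{n>=0} a_n x^n, so y'(x) = sum_{n>=1} n a_n x^(n-1) and y''(x) = sum_{n>=2} n(n-1) a_n x^(n-2).
Substitute into P(x) y'' + Q(x) y' + R(x) y = 0 with P(x) = x^2 + 1, Q(x) = x, R(x) = 7, and match powers of x.
Initial conditions: a_0 = 3, a_1 = 1.
Setting the coefficient of each power of x to zero and solving order by order (substituting the coefficients already found):
  x^0: 2 a_2 + 7 a_0 = 0  ->  2 a_2 = -7 a_0 = -21  ->  a_2 = -21/2
  x^1: 6 a_3 + 8 a_1 = 0  ->  6 a_3 = -8 a_1 = -8  ->  a_3 = -4/3
  x^2: 12 a_4 + 11 a_2 = 0  ->  12 a_4 = -11 a_2 = 231/2  ->  a_4 = 77/8
  x^3: 20 a_5 + 16 a_3 = 0  ->  20 a_5 = -16 a_3 = 64/3  ->  a_5 = 16/15
Truncated series: y(x) = 3 + x - (21/2) x^2 - (4/3) x^3 + (77/8) x^4 + (16/15) x^5 + O(x^6).

a_0 = 3; a_1 = 1; a_2 = -21/2; a_3 = -4/3; a_4 = 77/8; a_5 = 16/15


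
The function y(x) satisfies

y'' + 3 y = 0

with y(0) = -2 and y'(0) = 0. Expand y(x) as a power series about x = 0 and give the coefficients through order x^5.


Ansatz: y(x) = sum_{n>=0} a_n x^n, so y'(x) = sum_{n>=1} n a_n x^(n-1) and y''(x) = sum_{n>=2} n(n-1) a_n x^(n-2).
Substitute into P(x) y'' + Q(x) y' + R(x) y = 0 with P(x) = 1, Q(x) = 0, R(x) = 3, and match powers of x.
Initial conditions: a_0 = -2, a_1 = 0.
Setting the coefficient of each power of x to zero and solving order by order (substituting the coefficients already found):
  x^0: 2 a_2 + 3 a_0 = 0  ->  2 a_2 = -3 a_0 = 6  ->  a_2 = 3
  x^1: 6 a_3 + 3 a_1 = 0  ->  6 a_3 = -3 a_1 = 0  ->  a_3 = 0
  x^2: 12 a_4 + 3 a_2 = 0  ->  12 a_4 = -3 a_2 = -9  ->  a_4 = -3/4
  x^3: 20 a_5 + 3 a_3 = 0  ->  20 a_5 = -3 a_3 = 0  ->  a_5 = 0
Truncated series: y(x) = -2 + 3 x^2 - (3/4) x^4 + O(x^6).

a_0 = -2; a_1 = 0; a_2 = 3; a_3 = 0; a_4 = -3/4; a_5 = 0


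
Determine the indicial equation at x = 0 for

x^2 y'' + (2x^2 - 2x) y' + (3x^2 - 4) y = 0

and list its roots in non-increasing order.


Divide by x^2 to reach normal form y'' + P_1(x) y' + P_2(x) y = 0 with P_1(x) = 2 - 2/x and P_2(x) = 3 - 4/x^2.
x = 0 is a singular point because the y'-coefficient 2 - 2/x has a pole at x = 0 and the y-coefficient 3 - 4/x^2 has a pole at x = 0.
It is a regular singular point because x P_1(x) = p(x) = 2x - 2 and x^2 P_2(x) = q(x) = 3x^2 - 4 are polynomials, hence analytic at x = 0.
p(0) = -2,  q(0) = -4.
Indicial equation: r(r-1) + p(0) r + q(0) = 0, i.e. r^2 + (p(0) - 1) r + q(0) = 0, i.e. r^2 - 3 r - 4 = 0.
Discriminant: (-3)^2 - 4(-4) = 25, so r = (3 ± 5)/2.
Solving: r_1 = 4, r_2 = -1.

indicial: r^2 - 3 r - 4 = 0; roots r_1 = 4, r_2 = -1


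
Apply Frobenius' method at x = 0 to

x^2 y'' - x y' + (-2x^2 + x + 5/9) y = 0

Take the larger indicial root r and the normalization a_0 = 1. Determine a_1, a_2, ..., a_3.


Write in Frobenius form y'' + (p(x)/x) y' + (q(x)/x^2) y = 0:
  p(x) = -1,  q(x) = -2x^2 + x + 5/9.
Indicial equation: r(r-1) + (-1) r + (5/9) = 0 -> roots r_1 = 5/3, r_2 = 1/3.
Take r = r_1 = 5/3. Let y(x) = x^r sum_{n>=0} a_n x^n with a_0 = 1.
Substitute y = x^r sum a_n x^n and match x^{r+n}. The recurrence is
  D(n) a_n + 1 a_{n-1} - 2 a_{n-2} = 0,  where D(n) = (r+n)(r+n-1) + (-1)(r+n) + (5/9).
  a_n = [-1 a_{n-1} + 2 a_{n-2}] / D(n).
Since the indicial polynomial factors as (r - r_1)(r - r_2), D(n) = (r_1 + n - r_1)(r_1 + n - r_2) = n(n + 4/3).
Evaluating step by step (a_0 = 1):
  n = 1: D(1) = 1(1 + 4/3) = 7/3; numerator = -1(1) = -1; a_1 = (-1)/(7/3) = -3/7
  n = 2: D(2) = 2(2 + 4/3) = 20/3; numerator = -1(-3/7) + 2(1) = 17/7; a_2 = (17/7)/(20/3) = 51/140
  n = 3: D(3) = 3(3 + 4/3) = 13; numerator = -1(51/140) + 2(-3/7) = -171/140; a_3 = (-171/140)/(13) = -171/1820

r = 5/3; a_0 = 1; a_1 = -3/7; a_2 = 51/140; a_3 = -171/1820


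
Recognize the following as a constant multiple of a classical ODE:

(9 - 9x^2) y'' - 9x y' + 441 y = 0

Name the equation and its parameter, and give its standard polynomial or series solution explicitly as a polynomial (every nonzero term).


All three coefficients share the factor 9; dividing through by 9 gives  (1 - x^2) y'' - x y' + 49 y = 0.
This matches the Chebyshev equation (1 - x^2) y'' - x y' + n^2 y = 0 (note the -x y' term, not -2x y') with n^2 = 49, so n = 7; the polynomial solution is T_7(x).
With y = sum_k a_k x^k, matching x^k gives (k+2)(k+1) a_{k+2} = (k^2 - n^2) a_k = (k - 7)(k + 7) a_k. The right side vanishes at k = 7, so the series with the parity of 7 terminates at degree 7.
Standard normalization: leading coefficient of T_n is 2^(n-1), so a_7 = 2^6 = 64. Work downward with a_k = (k+1)(k+2) a_{k+2} / ((k - 7)(k + 7)):
  a_5 = (6)(7)(64) / ((5 - 7)(5 + 7)) = 2688/(-24) = -112
  a_3 = (4)(5)(-112) / ((3 - 7)(3 + 7)) = -2240/(-40) = 56
  a_1 = (2)(3)(56) / ((1 - 7)(1 + 7)) = 336/(-48) = -7
Hence T_7(x) = 64 x^7 - 112 x^5 + 56 x^3 - 7 x.

T_7(x); series = 64 x^7 - 112 x^5 + 56 x^3 - 7 x


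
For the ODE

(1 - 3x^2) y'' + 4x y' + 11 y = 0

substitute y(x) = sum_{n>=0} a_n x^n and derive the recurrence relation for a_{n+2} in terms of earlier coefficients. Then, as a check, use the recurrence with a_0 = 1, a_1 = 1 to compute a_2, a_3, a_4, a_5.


Substitute y = sum_n a_n x^n.
(1 - 3 x^2) y'' contributes (n+2)(n+1) a_{n+2} - 3 n(n-1) a_n at x^n.
4 x y'(x) contributes 4 n a_n at x^n.
11 y(x) contributes 11 a_n at x^n.
Matching x^n: (n+2)(n+1) a_{n+2} + (-3 n(n-1) + 4 n + 11) a_n = 0.
Thus a_{n+2} = (3 n(n-1) - 4 n - 11) / ((n+1)(n+2)) * a_n.

Check with a_0 = 1, a_1 = 1 (apply the recurrence for n = 0, 1, 2, 3): a_0 = 1, a_1 = 1, a_2 = -11/2, a_3 = -5/2, a_4 = 143/24, a_5 = 5/8.

a_(n+2) = (3 n(n-1) - 4 n - 11) / ((n+1)(n+2)) * a_n; check: a_0 = 1, a_1 = 1, a_2 = -11/2, a_3 = -5/2, a_4 = 143/24, a_5 = 5/8


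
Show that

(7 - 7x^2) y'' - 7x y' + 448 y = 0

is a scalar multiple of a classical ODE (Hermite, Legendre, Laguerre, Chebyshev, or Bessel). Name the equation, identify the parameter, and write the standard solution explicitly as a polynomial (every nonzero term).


All three coefficients share the factor 7; dividing through by 7 gives  (1 - x^2) y'' - x y' + 64 y = 0.
This matches the Chebyshev equation (1 - x^2) y'' - x y' + n^2 y = 0 (note the -x y' term, not -2x y') with n^2 = 64, so n = 8; the polynomial solution is T_8(x).
With y = sum_k a_k x^k, matching x^k gives (k+2)(k+1) a_{k+2} = (k^2 - n^2) a_k = (k - 8)(k + 8) a_k. The right side vanishes at k = 8, so the series with the parity of 8 terminates at degree 8.
Standard normalization: leading coefficient of T_n is 2^(n-1), so a_8 = 2^7 = 128. Work downward with a_k = (k+1)(k+2) a_{k+2} / ((k - 8)(k + 8)):
  a_6 = (7)(8)(128) / ((6 - 8)(6 + 8)) = 7168/(-28) = -256
  a_4 = (5)(6)(-256) / ((4 - 8)(4 + 8)) = -7680/(-48) = 160
  a_2 = (3)(4)(160) / ((2 - 8)(2 + 8)) = 1920/(-60) = -32
  a_0 = (1)(2)(-32) / ((0 - 8)(0 + 8)) = -64/(-64) = 1
Hence T_8(x) = 128 x^8 - 256 x^6 + 160 x^4 - 32 x^2 + 1.

T_8(x); series = 128 x^8 - 256 x^6 + 160 x^4 - 32 x^2 + 1


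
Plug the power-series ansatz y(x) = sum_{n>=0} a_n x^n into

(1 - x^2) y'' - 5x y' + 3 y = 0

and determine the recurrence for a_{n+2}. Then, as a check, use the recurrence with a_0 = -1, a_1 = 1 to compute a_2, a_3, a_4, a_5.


Substitute y = sum_n a_n x^n.
(1 - 1 x^2) y'' contributes (n+2)(n+1) a_{n+2} - n(n-1) a_n at x^n.
-5 x y'(x) contributes -5 n a_n at x^n.
3 y(x) contributes 3 a_n at x^n.
Matching x^n: (n+2)(n+1) a_{n+2} + (-n(n-1) - 5 n + 3) a_n = 0.
Thus a_{n+2} = (n(n-1) + 5 n - 3) / ((n+1)(n+2)) * a_n.

Check with a_0 = -1, a_1 = 1 (apply the recurrence for n = 0, 1, 2, 3): a_0 = -1, a_1 = 1, a_2 = 3/2, a_3 = 1/3, a_4 = 9/8, a_5 = 3/10.

a_(n+2) = (n(n-1) + 5 n - 3) / ((n+1)(n+2)) * a_n; check: a_0 = -1, a_1 = 1, a_2 = 3/2, a_3 = 1/3, a_4 = 9/8, a_5 = 3/10


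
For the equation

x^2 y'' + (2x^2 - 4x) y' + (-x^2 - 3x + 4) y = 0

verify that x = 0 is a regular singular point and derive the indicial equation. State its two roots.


Divide by x^2 to reach normal form y'' + P_1(x) y' + P_2(x) y = 0 with P_1(x) = 2 - 4/x and P_2(x) = -1 - 3/x + 4/x^2.
x = 0 is a singular point because the y'-coefficient 2 - 4/x has a pole at x = 0 and the y-coefficient -1 - 3/x + 4/x^2 has a pole at x = 0.
It is a regular singular point because x P_1(x) = p(x) = 2x - 4 and x^2 P_2(x) = q(x) = -x^2 - 3x + 4 are polynomials, hence analytic at x = 0.
p(0) = -4,  q(0) = 4.
Indicial equation: r(r-1) + p(0) r + q(0) = 0, i.e. r^2 + (p(0) - 1) r + q(0) = 0, i.e. r^2 - 5 r + 4 = 0.
Discriminant: (-5)^2 - 4(4) = 9, so r = (5 ± 3)/2.
Solving: r_1 = 4, r_2 = 1.

indicial: r^2 - 5 r + 4 = 0; roots r_1 = 4, r_2 = 1


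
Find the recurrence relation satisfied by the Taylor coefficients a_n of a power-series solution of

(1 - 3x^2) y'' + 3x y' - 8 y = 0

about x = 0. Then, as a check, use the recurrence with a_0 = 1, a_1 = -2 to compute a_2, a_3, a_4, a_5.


Substitute y = sum_n a_n x^n.
(1 - 3 x^2) y'' contributes (n+2)(n+1) a_{n+2} - 3 n(n-1) a_n at x^n.
3 x y'(x) contributes 3 n a_n at x^n.
-8 y(x) contributes -8 a_n at x^n.
Matching x^n: (n+2)(n+1) a_{n+2} + (-3 n(n-1) + 3 n - 8) a_n = 0.
Thus a_{n+2} = (3 n(n-1) - 3 n + 8) / ((n+1)(n+2)) * a_n.

Check with a_0 = 1, a_1 = -2 (apply the recurrence for n = 0, 1, 2, 3): a_0 = 1, a_1 = -2, a_2 = 4, a_3 = -5/3, a_4 = 8/3, a_5 = -17/12.

a_(n+2) = (3 n(n-1) - 3 n + 8) / ((n+1)(n+2)) * a_n; check: a_0 = 1, a_1 = -2, a_2 = 4, a_3 = -5/3, a_4 = 8/3, a_5 = -17/12


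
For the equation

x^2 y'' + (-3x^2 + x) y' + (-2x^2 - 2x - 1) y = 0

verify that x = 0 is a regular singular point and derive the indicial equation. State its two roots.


Divide by x^2 to reach normal form y'' + P_1(x) y' + P_2(x) y = 0 with P_1(x) = -3 + 1/x and P_2(x) = -2 - 2/x - 1/x^2.
x = 0 is a singular point because the y'-coefficient -3 + 1/x has a pole at x = 0 and the y-coefficient -2 - 2/x - 1/x^2 has a pole at x = 0.
It is a regular singular point because x P_1(x) = p(x) = 1 - 3x and x^2 P_2(x) = q(x) = -2x^2 - 2x - 1 are polynomials, hence analytic at x = 0.
p(0) = 1,  q(0) = -1.
Indicial equation: r(r-1) + p(0) r + q(0) = 0, i.e. r^2 + (p(0) - 1) r + q(0) = 0, i.e. r^2 - 1 = 0.
Discriminant: (0)^2 - 4(-1) = 4, so r = (0 ± 2)/2.
Solving: r_1 = 1, r_2 = -1.

indicial: r^2 - 1 = 0; roots r_1 = 1, r_2 = -1


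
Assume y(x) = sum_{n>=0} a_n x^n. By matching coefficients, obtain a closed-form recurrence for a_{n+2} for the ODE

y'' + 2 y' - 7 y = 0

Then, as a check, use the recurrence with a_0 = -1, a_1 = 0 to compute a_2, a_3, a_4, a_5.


Substitute y = sum_n a_n x^n.
y''(x) has coefficient (n+2)(n+1) a_{n+2} at x^n;
2 y'(x) has coefficient 2 (n+1) a_{n+1} at x^n;
-7 y(x) has coefficient -7 a_n at x^n.
Matching x^n: (n+2)(n+1) a_{n+2} + 2 (n+1) a_{n+1} - 7 a_n = 0.
Thus a_{n+2} = [-2 (n+1) a_{n+1} + 7 a_n] / ((n+1)(n+2)).

Check with a_0 = -1, a_1 = 0 (apply the recurrence for n = 0, 1, 2, 3): a_0 = -1, a_1 = 0, a_2 = -7/2, a_3 = 7/3, a_4 = -77/24, a_5 = 21/10.

a_(n+2) = [-2 (n+1) a_(n+1) + 7 a_n] / ((n+1)(n+2)); check: a_0 = -1, a_1 = 0, a_2 = -7/2, a_3 = 7/3, a_4 = -77/24, a_5 = 21/10


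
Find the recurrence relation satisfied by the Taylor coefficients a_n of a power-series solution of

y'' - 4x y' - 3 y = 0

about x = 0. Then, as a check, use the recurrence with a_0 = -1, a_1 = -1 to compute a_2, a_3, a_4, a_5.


Substitute y = sum_n a_n x^n.
y''(x) has coefficient (n+2)(n+1) a_{n+2} at x^n;
-4 x y'(x) has coefficient -4 n a_n at x^n (shift);
-3 y(x) has coefficient -3 a_n at x^n.
Matching x^n: (n+2)(n+1) a_{n+2} + (-4n - 3) a_n = 0.
Thus a_{n+2} = (4n + 3) / ((n+1)(n+2)) * a_n.

Check with a_0 = -1, a_1 = -1 (apply the recurrence for n = 0, 1, 2, 3): a_0 = -1, a_1 = -1, a_2 = -3/2, a_3 = -7/6, a_4 = -11/8, a_5 = -7/8.

a_(n+2) = (4n + 3) / ((n+1)(n+2)) * a_n; check: a_0 = -1, a_1 = -1, a_2 = -3/2, a_3 = -7/6, a_4 = -11/8, a_5 = -7/8


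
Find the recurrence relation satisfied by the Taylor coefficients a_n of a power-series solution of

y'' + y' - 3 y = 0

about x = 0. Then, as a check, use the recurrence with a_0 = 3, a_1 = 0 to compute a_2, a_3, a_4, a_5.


Substitute y = sum_n a_n x^n.
y''(x) has coefficient (n+2)(n+1) a_{n+2} at x^n;
y'(x) has coefficient (n+1) a_{n+1} at x^n;
-3 y(x) has coefficient -3 a_n at x^n.
Matching x^n: (n+2)(n+1) a_{n+2} + (n+1) a_{n+1} - 3 a_n = 0.
Thus a_{n+2} = [-(n+1) a_{n+1} + 3 a_n] / ((n+1)(n+2)).

Check with a_0 = 3, a_1 = 0 (apply the recurrence for n = 0, 1, 2, 3): a_0 = 3, a_1 = 0, a_2 = 9/2, a_3 = -3/2, a_4 = 3/2, a_5 = -21/40.

a_(n+2) = [-(n+1) a_(n+1) + 3 a_n] / ((n+1)(n+2)); check: a_0 = 3, a_1 = 0, a_2 = 9/2, a_3 = -3/2, a_4 = 3/2, a_5 = -21/40


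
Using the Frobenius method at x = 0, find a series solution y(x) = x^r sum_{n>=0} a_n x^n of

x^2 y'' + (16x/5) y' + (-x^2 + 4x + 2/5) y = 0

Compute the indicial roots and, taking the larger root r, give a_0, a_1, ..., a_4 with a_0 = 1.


Write in Frobenius form y'' + (p(x)/x) y' + (q(x)/x^2) y = 0:
  p(x) = 16/5,  q(x) = -x^2 + 4x + 2/5.
Indicial equation: r(r-1) + (16/5) r + (2/5) = 0 -> roots r_1 = -1/5, r_2 = -2.
Take r = r_1 = -1/5. Let y(x) = x^r sum_{n>=0} a_n x^n with a_0 = 1.
Substitute y = x^r sum a_n x^n and match x^{r+n}. The recurrence is
  D(n) a_n + 4 a_{n-1} - 1 a_{n-2} = 0,  where D(n) = (r+n)(r+n-1) + (16/5)(r+n) + (2/5).
  a_n = [-4 a_{n-1} + 1 a_{n-2}] / D(n).
Since the indicial polynomial factors as (r - r_1)(r - r_2), D(n) = (r_1 + n - r_1)(r_1 + n - r_2) = n(n + 9/5).
Evaluating step by step (a_0 = 1):
  n = 1: D(1) = 1(1 + 9/5) = 14/5; numerator = -4(1) = -4; a_1 = (-4)/(14/5) = -10/7
  n = 2: D(2) = 2(2 + 9/5) = 38/5; numerator = -4(-10/7) + 1(1) = 47/7; a_2 = (47/7)/(38/5) = 235/266
  n = 3: D(3) = 3(3 + 9/5) = 72/5; numerator = -4(235/266) + 1(-10/7) = -660/133; a_3 = (-660/133)/(72/5) = -275/798
  n = 4: D(4) = 4(4 + 9/5) = 116/5; numerator = -4(-275/798) + 1(235/266) = 95/42; a_4 = (95/42)/(116/5) = 475/4872

r = -1/5; a_0 = 1; a_1 = -10/7; a_2 = 235/266; a_3 = -275/798; a_4 = 475/4872


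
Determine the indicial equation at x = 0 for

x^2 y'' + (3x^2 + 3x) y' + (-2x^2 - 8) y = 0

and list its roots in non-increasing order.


Divide by x^2 to reach normal form y'' + P_1(x) y' + P_2(x) y = 0 with P_1(x) = 3 + 3/x and P_2(x) = -2 - 8/x^2.
x = 0 is a singular point because the y'-coefficient 3 + 3/x has a pole at x = 0 and the y-coefficient -2 - 8/x^2 has a pole at x = 0.
It is a regular singular point because x P_1(x) = p(x) = 3x + 3 and x^2 P_2(x) = q(x) = -2x^2 - 8 are polynomials, hence analytic at x = 0.
p(0) = 3,  q(0) = -8.
Indicial equation: r(r-1) + p(0) r + q(0) = 0, i.e. r^2 + (p(0) - 1) r + q(0) = 0, i.e. r^2 + 2 r - 8 = 0.
Discriminant: (2)^2 - 4(-8) = 36, so r = (-2 ± 6)/2.
Solving: r_1 = 2, r_2 = -4.

indicial: r^2 + 2 r - 8 = 0; roots r_1 = 2, r_2 = -4


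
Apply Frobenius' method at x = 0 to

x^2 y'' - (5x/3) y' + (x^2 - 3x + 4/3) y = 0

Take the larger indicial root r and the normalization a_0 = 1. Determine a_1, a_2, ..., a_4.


Write in Frobenius form y'' + (p(x)/x) y' + (q(x)/x^2) y = 0:
  p(x) = -5/3,  q(x) = x^2 - 3x + 4/3.
Indicial equation: r(r-1) + (-5/3) r + (4/3) = 0 -> roots r_1 = 2, r_2 = 2/3.
Take r = r_1 = 2. Let y(x) = x^r sum_{n>=0} a_n x^n with a_0 = 1.
Substitute y = x^r sum a_n x^n and match x^{r+n}. The recurrence is
  D(n) a_n - 3 a_{n-1} + 1 a_{n-2} = 0,  where D(n) = (r+n)(r+n-1) + (-5/3)(r+n) + (4/3).
  a_n = [3 a_{n-1} - 1 a_{n-2}] / D(n).
Since the indicial polynomial factors as (r - r_1)(r - r_2), D(n) = (r_1 + n - r_1)(r_1 + n - r_2) = n(n + 4/3).
Evaluating step by step (a_0 = 1):
  n = 1: D(1) = 1(1 + 4/3) = 7/3; numerator = 3(1) = 3; a_1 = (3)/(7/3) = 9/7
  n = 2: D(2) = 2(2 + 4/3) = 20/3; numerator = 3(9/7) - 1(1) = 20/7; a_2 = (20/7)/(20/3) = 3/7
  n = 3: D(3) = 3(3 + 4/3) = 13; numerator = 3(3/7) - 1(9/7) = 0; a_3 = (0)/(13) = 0
  n = 4: D(4) = 4(4 + 4/3) = 64/3; numerator = 3(0) - 1(3/7) = -3/7; a_4 = (-3/7)/(64/3) = -9/448

r = 2; a_0 = 1; a_1 = 9/7; a_2 = 3/7; a_3 = 0; a_4 = -9/448


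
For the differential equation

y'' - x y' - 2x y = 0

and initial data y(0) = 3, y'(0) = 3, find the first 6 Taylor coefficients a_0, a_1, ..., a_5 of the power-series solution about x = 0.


Ansatz: y(x) = sum_{n>=0} a_n x^n, so y'(x) = sum_{n>=1} n a_n x^(n-1) and y''(x) = sum_{n>=2} n(n-1) a_n x^(n-2).
Substitute into P(x) y'' + Q(x) y' + R(x) y = 0 with P(x) = 1, Q(x) = -x, R(x) = -2x, and match powers of x.
Initial conditions: a_0 = 3, a_1 = 3.
Setting the coefficient of each power of x to zero and solving order by order (substituting the coefficients already found):
  x^0: 2 a_2 = 0  ->  a_2 = 0
  x^1: 6 a_3 - a_1 - 2 a_0 = 0  ->  6 a_3 = a_1 + 2 a_0 = 9  ->  a_3 = 3/2
  x^2: 12 a_4 - 2 a_2 - 2 a_1 = 0  ->  12 a_4 = 2 a_2 + 2 a_1 = 6  ->  a_4 = 1/2
  x^3: 20 a_5 - 3 a_3 - 2 a_2 = 0  ->  20 a_5 = 3 a_3 + 2 a_2 = 9/2  ->  a_5 = 9/40
Truncated series: y(x) = 3 + 3 x + (3/2) x^3 + (1/2) x^4 + (9/40) x^5 + O(x^6).

a_0 = 3; a_1 = 3; a_2 = 0; a_3 = 3/2; a_4 = 1/2; a_5 = 9/40
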